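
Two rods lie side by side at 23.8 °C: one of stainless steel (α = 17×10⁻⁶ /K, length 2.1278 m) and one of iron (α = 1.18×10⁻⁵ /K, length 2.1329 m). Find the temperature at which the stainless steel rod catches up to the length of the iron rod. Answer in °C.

T = 487.3 °C

Equal length when α₁L₁ΔT − α₂L₂ΔT = L₂ − L₁ = 5.10×10⁻³ m
α₁L₁ = 3.61726×10⁻⁵, α₂L₂ = 2.516822×10⁻⁵ → Δ(αL) = 1.100438×10⁻⁵ m/K
ΔT = 5.10×10⁻³ / 1.100438×10⁻⁵ = 463.452 K, so T = 23.8 + 463.452 = 487.252 °C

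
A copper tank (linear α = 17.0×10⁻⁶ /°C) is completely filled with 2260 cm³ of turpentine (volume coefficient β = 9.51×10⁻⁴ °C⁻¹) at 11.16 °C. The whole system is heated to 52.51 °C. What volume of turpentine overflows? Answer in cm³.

The tank also expands: β_container ≈ 3α = 5.1×10⁻⁵ /K
Net overflow = V₀(β_liq − 3α_cont)ΔT
β − 3α = 9.51×10⁻⁴ − 5.1×10⁻⁵ = 9.00×10⁻⁴ /K; ΔT = 41.35 K
ΔV = 2260 × 9.00×10⁻⁴ × 41.35 = 84.1 cm³

84.1 cm³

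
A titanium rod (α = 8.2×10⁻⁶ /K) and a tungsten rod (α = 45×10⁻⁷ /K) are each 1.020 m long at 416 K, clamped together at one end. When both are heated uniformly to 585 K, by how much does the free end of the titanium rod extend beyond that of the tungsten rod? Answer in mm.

0.638 mm

ΔT = 169 K
titanium: ΔL = 8.2×10⁻⁶ × 1.020 m × 169 = 1.4135×10⁻³ m = 1.4135 mm
tungsten: ΔL = 45×10⁻⁷ × 1.020 m × 169 = 7.7571×10⁻⁴ m = 0.77571 mm
difference = 1.4135 − 0.77571 = 0.63779 mm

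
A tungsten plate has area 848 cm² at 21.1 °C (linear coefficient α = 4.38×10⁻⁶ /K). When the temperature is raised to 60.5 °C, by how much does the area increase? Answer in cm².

Area coefficient ≈ 2α; |ΔT| = 39.4 K
ΔA = 2αA₀ΔT = 2(4.38×10⁻⁶)(848)(39.4) = 0.293 cm²

ΔA = 0.293 cm²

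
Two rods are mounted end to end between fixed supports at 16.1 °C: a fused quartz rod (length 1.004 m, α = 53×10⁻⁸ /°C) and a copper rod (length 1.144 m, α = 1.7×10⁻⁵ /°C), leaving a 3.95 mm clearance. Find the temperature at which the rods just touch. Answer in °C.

T = 214 °C

α₁L₁ = 5.3212×10⁻⁷ m/K, α₂L₂ = 1.9448×10⁻⁵ m/K → total 1.998012×10⁻⁵ m/K
ΔT = g/(α₁L₁+α₂L₂) = 3.95×10⁻³ / 1.998012×10⁻⁵ = 197.70 K
T = 16.1 + 197.70 = 213.80 °C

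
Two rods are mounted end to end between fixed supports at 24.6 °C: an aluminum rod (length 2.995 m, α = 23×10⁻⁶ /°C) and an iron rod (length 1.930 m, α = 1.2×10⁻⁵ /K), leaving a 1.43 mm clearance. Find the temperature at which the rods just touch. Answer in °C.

T = 40.1 °C

Gap closes when ΔL₁ + ΔL₂ = 1.43 mm = 1.43×10⁻³ m
(α₁L₁ + α₂L₂)ΔT = g
α₁L₁ + α₂L₂ = 23×10⁻⁶×2.995 + 1.2×10⁻⁵×1.930 = 9.2045×10⁻⁵ m/K
ΔT = 1.43×10⁻³ / 9.2045×10⁻⁵ = 15.536 K
T = 24.6 + 15.536 = 40.136 °C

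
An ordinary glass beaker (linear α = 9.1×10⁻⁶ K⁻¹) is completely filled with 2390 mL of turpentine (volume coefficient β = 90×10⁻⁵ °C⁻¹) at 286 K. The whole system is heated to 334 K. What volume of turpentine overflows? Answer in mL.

100 mL

The beaker also expands: β_container ≈ 3α = 2.73×10⁻⁵ /K
Net overflow = V₀(β_liq − 3α_cont)ΔT
β − 3α = 9.00×10⁻⁴ − 2.73×10⁻⁵ = 8.727×10⁻⁴ /K; ΔT = 48 K
ΔV = 2390 × 8.727×10⁻⁴ × 48 = 100 mL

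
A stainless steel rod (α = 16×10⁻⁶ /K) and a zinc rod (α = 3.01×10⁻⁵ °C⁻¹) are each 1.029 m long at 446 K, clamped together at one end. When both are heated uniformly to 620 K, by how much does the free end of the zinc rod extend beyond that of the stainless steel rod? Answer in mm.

ΔT = 174 K
stainless steel: ΔL = 16×10⁻⁶ × 1.029 m × 174 = 2.8647×10⁻³ m = 2.8647 mm
zinc: ΔL = 3.01×10⁻⁵ × 1.029 m × 174 = 5.3893×10⁻³ m = 5.3893 mm
difference = 5.3893 − 2.8647 = 2.5246 mm

2.52 mm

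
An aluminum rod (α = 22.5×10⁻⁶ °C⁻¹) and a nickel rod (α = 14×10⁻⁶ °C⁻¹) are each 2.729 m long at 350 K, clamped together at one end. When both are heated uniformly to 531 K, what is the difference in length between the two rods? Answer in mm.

ΔT = 181 K
aluminum: ΔL = 22.5×10⁻⁶ × 2.729 m × 181 = 1.1114×10⁻² m = 11.114 mm
nickel: ΔL = 14×10⁻⁶ × 2.729 m × 181 = 6.9153×10⁻³ m = 6.9153 mm
difference = 11.114 − 6.9153 = 4.1987 mm

4.20 mm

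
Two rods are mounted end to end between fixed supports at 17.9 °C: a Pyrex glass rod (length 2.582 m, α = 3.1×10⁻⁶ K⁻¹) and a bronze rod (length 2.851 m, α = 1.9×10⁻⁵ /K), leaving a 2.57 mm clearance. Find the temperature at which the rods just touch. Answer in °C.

Gap closes when ΔL₁ + ΔL₂ = 2.57 mm = 2.57×10⁻³ m
(α₁L₁ + α₂L₂)ΔT = g
α₁L₁ + α₂L₂ = 3.1×10⁻⁶×2.582 + 1.9×10⁻⁵×2.851 = 6.21732×10⁻⁵ m/K
ΔT = 2.57×10⁻³ / 6.21732×10⁻⁵ = 41.336 K
T = 17.9 + 41.336 = 59.236 °C

T = 59.2 °C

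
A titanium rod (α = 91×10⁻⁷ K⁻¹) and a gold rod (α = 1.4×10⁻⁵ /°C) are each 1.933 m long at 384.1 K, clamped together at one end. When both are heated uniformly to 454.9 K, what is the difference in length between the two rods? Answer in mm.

ΔT = 70.8 K
titanium: ΔL = 91×10⁻⁷ × 1.933 m × 70.8 = 1.2454×10⁻³ m = 1.2454 mm
gold: ΔL = 1.4×10⁻⁵ × 1.933 m × 70.8 = 1.9160×10⁻³ m = 1.9160 mm
difference = 1.9160 − 1.2454 = 0.6706 mm

0.671 mm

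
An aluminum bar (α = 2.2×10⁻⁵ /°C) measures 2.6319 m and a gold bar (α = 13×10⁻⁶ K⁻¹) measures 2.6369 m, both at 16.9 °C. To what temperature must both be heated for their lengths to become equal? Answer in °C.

Equal length when α₁L₁ΔT − α₂L₂ΔT = L₂ − L₁ = 5.00×10⁻³ m
α₁L₁ = 5.79018×10⁻⁵, α₂L₂ = 3.42797×10⁻⁵ → Δ(αL) = 2.36221×10⁻⁵ m/K
ΔT = 5.00×10⁻³ / 2.36221×10⁻⁵ = 211.666 K, so T = 16.9 + 211.666 = 228.566 °C

T = 228.6 °C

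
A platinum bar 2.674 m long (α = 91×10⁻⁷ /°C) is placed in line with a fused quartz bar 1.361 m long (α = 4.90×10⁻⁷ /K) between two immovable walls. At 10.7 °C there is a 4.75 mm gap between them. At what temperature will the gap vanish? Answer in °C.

T = 201 °C

α₁L₁ = 2.43334×10⁻⁵ m/K, α₂L₂ = 6.6689×10⁻⁷ m/K → total 2.500029×10⁻⁵ m/K
ΔT = g/(α₁L₁+α₂L₂) = 4.75×10⁻³ / 2.500029×10⁻⁵ = 190.00 K
T = 10.7 + 190.00 = 200.70 °C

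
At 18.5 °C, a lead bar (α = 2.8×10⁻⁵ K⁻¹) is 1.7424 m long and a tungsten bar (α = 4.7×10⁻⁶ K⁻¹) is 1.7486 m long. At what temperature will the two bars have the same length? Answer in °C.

T = 171.3 °C

Equal length when α₁L₁ΔT − α₂L₂ΔT = L₂ − L₁ = 6.20×10⁻³ m
α₁L₁ = 4.87872×10⁻⁵, α₂L₂ = 8.21842×10⁻⁶ → Δ(αL) = 4.056878×10⁻⁵ m/K
ΔT = 6.20×10⁻³ / 4.056878×10⁻⁵ = 152.827 K, so T = 18.5 + 152.827 = 171.327 °C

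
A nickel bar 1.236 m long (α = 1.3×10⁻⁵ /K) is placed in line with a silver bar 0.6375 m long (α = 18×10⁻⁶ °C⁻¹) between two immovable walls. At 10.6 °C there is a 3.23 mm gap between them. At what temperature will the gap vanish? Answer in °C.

T = 128 °C

α₁L₁ = 1.6068×10⁻⁵ m/K, α₂L₂ = 1.1475×10⁻⁵ m/K → total 2.7543×10⁻⁵ m/K
ΔT = g/(α₁L₁+α₂L₂) = 3.23×10⁻³ / 2.7543×10⁻⁵ = 117.27 K
T = 10.6 + 117.27 = 127.87 °C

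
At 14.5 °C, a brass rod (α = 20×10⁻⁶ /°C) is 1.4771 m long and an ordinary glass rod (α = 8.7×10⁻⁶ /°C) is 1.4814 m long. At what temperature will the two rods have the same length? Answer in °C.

T = 272.7 °C

Equal length when α₁L₁ΔT − α₂L₂ΔT = L₂ − L₁ = 4.30×10⁻³ m
α₁L₁ = 2.9542×10⁻⁵, α₂L₂ = 1.288818×10⁻⁵ → Δ(αL) = 1.665382×10⁻⁵ m/K
ΔT = 4.30×10⁻³ / 1.665382×10⁻⁵ = 258.199 K, so T = 14.5 + 258.199 = 272.699 °C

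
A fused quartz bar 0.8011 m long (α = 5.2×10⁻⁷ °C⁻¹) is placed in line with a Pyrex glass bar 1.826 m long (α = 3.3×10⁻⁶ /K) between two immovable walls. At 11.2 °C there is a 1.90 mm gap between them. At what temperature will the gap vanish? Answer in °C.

Gap closes when ΔL₁ + ΔL₂ = 1.90 mm = 1.90×10⁻³ m
(α₁L₁ + α₂L₂)ΔT = g
α₁L₁ + α₂L₂ = 5.2×10⁻⁷×0.8011 + 3.3×10⁻⁶×1.826 = 6.442372×10⁻⁶ m/K
ΔT = 1.90×10⁻³ / 6.442372×10⁻⁶ = 294.92 K
T = 11.2 + 294.92 = 306.12 °C

T = 306 °C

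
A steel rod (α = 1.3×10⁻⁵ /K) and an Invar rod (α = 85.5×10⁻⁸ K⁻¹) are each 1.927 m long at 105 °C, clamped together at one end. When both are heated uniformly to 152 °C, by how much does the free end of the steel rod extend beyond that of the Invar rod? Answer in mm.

1.10 mm

ΔT = 47 K
steel: ΔL = 1.3×10⁻⁵ × 1.927 m × 47 = 1.1774×10⁻³ m = 1.1774 mm
Invar: ΔL = 85.5×10⁻⁸ × 1.927 m × 47 = 7.7436×10⁻⁵ m = 0.077436 mm
difference = 1.1774 − 0.077436 = 1.099964 mm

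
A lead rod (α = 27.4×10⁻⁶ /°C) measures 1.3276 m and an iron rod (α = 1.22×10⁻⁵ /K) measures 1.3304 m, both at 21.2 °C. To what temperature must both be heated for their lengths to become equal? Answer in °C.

T = 160.2 °C

L₁(1 + α₁ΔT) = L₂(1 + α₂ΔT) ⇒ ΔT = (L₂ − L₁)/(α₁L₁ − α₂L₂)
L₂ − L₁ = 1.3304 − 1.3276 = 2.80×10⁻³ m
α₁L₁ − α₂L₂ = 27.4×10⁻⁶×1.3276 − 1.22×10⁻⁵×1.3304 = 2.014536×10⁻⁵ m/K
ΔT = 2.80×10⁻³ / 2.014536×10⁻⁵ = 138.990 K
T = 21.2 + 138.990 = 160.190 °C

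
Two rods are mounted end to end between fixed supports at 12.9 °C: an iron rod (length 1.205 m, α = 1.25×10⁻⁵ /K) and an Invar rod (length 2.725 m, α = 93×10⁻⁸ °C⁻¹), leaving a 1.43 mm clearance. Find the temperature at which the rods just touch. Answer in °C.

α₁L₁ = 1.50625×10⁻⁵ m/K, α₂L₂ = 2.53425×10⁻⁶ m/K → total 1.759675×10⁻⁵ m/K
ΔT = g/(α₁L₁+α₂L₂) = 1.43×10⁻³ / 1.759675×10⁻⁵ = 81.265 K
T = 12.9 + 81.265 = 94.165 °C

T = 94.2 °C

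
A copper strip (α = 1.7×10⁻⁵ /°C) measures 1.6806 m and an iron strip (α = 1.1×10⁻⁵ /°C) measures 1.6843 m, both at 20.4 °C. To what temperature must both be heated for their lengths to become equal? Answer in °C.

Equal length when α₁L₁ΔT − α₂L₂ΔT = L₂ − L₁ = 3.70×10⁻³ m
α₁L₁ = 2.85702×10⁻⁵, α₂L₂ = 1.85273×10⁻⁵ → Δ(αL) = 1.00429×10⁻⁵ m/K
ΔT = 3.70×10⁻³ / 1.00429×10⁻⁵ = 368.419 K, so T = 20.4 + 368.419 = 388.819 °C

T = 388.8 °C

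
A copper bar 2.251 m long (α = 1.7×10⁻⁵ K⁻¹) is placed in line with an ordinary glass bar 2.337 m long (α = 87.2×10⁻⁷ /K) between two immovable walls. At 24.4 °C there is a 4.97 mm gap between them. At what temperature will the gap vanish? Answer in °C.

T = 109 °C

α₁L₁ = 3.8267×10⁻⁵ m/K, α₂L₂ = 2.037864×10⁻⁵ m/K → total 5.864564×10⁻⁵ m/K
ΔT = g/(α₁L₁+α₂L₂) = 4.97×10⁻³ / 5.864564×10⁻⁵ = 84.75 K
T = 24.4 + 84.75 = 109.15 °C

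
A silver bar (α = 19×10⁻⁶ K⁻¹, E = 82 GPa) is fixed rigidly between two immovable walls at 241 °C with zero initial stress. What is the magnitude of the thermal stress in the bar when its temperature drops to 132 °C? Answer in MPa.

σ = 170 MPa

Fully constrained: the free strain ε = αΔT is blocked, so σ = Eε = EαΔT.
|ΔT| = 109 K
σ = 82.0×10⁹ × 19×10⁻⁶ × 109 = 1.70×10⁸ Pa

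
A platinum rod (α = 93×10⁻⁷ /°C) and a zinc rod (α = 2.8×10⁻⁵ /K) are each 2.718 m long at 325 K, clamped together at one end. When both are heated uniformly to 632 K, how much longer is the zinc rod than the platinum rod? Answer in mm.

15.6 mm

ΔT = 307 K
platinum: ΔL = 93×10⁻⁷ × 2.718 m × 307 = 7.7602×10⁻³ m = 7.7602 mm
zinc: ΔL = 2.8×10⁻⁵ × 2.718 m × 307 = 2.3364×10⁻² m = 23.364 mm
difference = 23.364 − 7.7602 = 15.6038 mm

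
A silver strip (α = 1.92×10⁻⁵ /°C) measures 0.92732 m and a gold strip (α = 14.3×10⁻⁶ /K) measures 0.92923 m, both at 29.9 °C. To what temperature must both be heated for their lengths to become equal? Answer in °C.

T = 452.8 °C

Equal length when α₁L₁ΔT − α₂L₂ΔT = L₂ − L₁ = 1.91×10⁻³ m
α₁L₁ = 1.7804544×10⁻⁵, α₂L₂ = 1.3287989×10⁻⁵ → Δ(αL) = 4.516555×10⁻⁶ m/K
ΔT = 1.91×10⁻³ / 4.516555×10⁻⁶ = 422.889 K, so T = 29.9 + 422.889 = 452.789 °C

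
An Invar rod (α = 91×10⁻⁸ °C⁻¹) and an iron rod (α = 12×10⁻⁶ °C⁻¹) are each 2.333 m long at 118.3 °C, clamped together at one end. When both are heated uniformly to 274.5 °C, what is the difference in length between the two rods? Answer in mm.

4.04 mm

ΔT = 156.2 K
Invar: ΔL = 91×10⁻⁸ × 2.333 m × 156.2 = 3.3162×10⁻⁴ m = 0.33162 mm
iron: ΔL = 12×10⁻⁶ × 2.333 m × 156.2 = 4.3730×10⁻³ m = 4.3730 mm
difference = 4.3730 − 0.33162 = 4.04138 mm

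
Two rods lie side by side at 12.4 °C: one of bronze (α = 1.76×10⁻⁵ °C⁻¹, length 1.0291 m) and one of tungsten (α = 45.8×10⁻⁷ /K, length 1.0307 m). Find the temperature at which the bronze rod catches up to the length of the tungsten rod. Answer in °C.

L₁(1 + α₁ΔT) = L₂(1 + α₂ΔT) ⇒ ΔT = (L₂ − L₁)/(α₁L₁ − α₂L₂)
L₂ − L₁ = 1.0307 − 1.0291 = 1.60×10⁻³ m
α₁L₁ − α₂L₂ = 1.76×10⁻⁵×1.0291 − 45.8×10⁻⁷×1.0307 = 1.3391554×10⁻⁵ m/K
ΔT = 1.60×10⁻³ / 1.3391554×10⁻⁵ = 119.478 K
T = 12.4 + 119.478 = 131.878 °C

T = 131.9 °C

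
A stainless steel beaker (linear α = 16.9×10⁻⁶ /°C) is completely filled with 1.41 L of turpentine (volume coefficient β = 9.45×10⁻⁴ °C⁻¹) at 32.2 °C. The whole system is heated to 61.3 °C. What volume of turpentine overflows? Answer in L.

0.0367 L

The beaker also expands: β_container ≈ 3α = 5.07×10⁻⁵ /K
Net overflow = V₀(β_liq − 3α_cont)ΔT
β − 3α = 9.45×10⁻⁴ − 5.07×10⁻⁵ = 8.943×10⁻⁴ /K; ΔT = 29.1 K
ΔV = 1.41 × 8.943×10⁻⁴ × 29.1 = 0.0367 L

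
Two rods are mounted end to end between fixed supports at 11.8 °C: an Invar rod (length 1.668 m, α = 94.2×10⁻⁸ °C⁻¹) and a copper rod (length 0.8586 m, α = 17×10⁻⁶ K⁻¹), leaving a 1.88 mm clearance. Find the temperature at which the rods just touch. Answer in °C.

Gap closes when ΔL₁ + ΔL₂ = 1.88 mm = 1.88×10⁻³ m
(α₁L₁ + α₂L₂)ΔT = g
α₁L₁ + α₂L₂ = 94.2×10⁻⁸×1.668 + 17×10⁻⁶×0.8586 = 1.6167456×10⁻⁵ m/K
ΔT = 1.88×10⁻³ / 1.6167456×10⁻⁵ = 116.28 K
T = 11.8 + 116.28 = 128.08 °C

T = 128 °C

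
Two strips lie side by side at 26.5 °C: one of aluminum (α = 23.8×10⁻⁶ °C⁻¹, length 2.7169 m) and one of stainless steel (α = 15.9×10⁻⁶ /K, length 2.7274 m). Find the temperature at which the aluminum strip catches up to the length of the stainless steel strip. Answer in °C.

T = 519.5 °C

L₁(1 + α₁ΔT) = L₂(1 + α₂ΔT) ⇒ ΔT = (L₂ − L₁)/(α₁L₁ − α₂L₂)
L₂ − L₁ = 2.7274 − 2.7169 = 1.05×10⁻² m
α₁L₁ − α₂L₂ = 23.8×10⁻⁶×2.7169 − 15.9×10⁻⁶×2.7274 = 2.129656×10⁻⁵ m/K
ΔT = 1.05×10⁻² / 2.129656×10⁻⁵ = 493.037 K
T = 26.5 + 493.037 = 519.537 °C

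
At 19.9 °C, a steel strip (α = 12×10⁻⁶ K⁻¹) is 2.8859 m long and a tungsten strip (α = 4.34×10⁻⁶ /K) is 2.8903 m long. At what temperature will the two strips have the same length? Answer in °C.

L₁(1 + α₁ΔT) = L₂(1 + α₂ΔT) ⇒ ΔT = (L₂ − L₁)/(α₁L₁ − α₂L₂)
L₂ − L₁ = 2.8903 − 2.8859 = 4.40×10⁻³ m
α₁L₁ − α₂L₂ = 12×10⁻⁶×2.8859 − 4.34×10⁻⁶×2.8903 = 2.2086898×10⁻⁵ m/K
ΔT = 4.40×10⁻³ / 2.2086898×10⁻⁵ = 199.213 K
T = 19.9 + 199.213 = 219.113 °C

T = 219.1 °C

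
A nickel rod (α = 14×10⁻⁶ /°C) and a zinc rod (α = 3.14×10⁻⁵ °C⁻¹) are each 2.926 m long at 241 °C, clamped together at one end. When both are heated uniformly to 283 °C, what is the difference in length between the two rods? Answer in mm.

2.14 mm

ΔT = 42 K
nickel: ΔL = 14×10⁻⁶ × 2.926 m × 42 = 1.7205×10⁻³ m = 1.7205 mm
zinc: ΔL = 3.14×10⁻⁵ × 2.926 m × 42 = 3.8588×10⁻³ m = 3.8588 mm
difference = 3.8588 − 1.7205 = 2.1383 mm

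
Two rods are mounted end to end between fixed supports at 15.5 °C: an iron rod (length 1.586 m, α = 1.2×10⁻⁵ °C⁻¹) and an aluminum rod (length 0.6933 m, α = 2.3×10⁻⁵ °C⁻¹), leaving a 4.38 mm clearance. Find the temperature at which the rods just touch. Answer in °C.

T = 141 °C

Gap closes when ΔL₁ + ΔL₂ = 4.38 mm = 4.38×10⁻³ m
(α₁L₁ + α₂L₂)ΔT = g
α₁L₁ + α₂L₂ = 1.2×10⁻⁵×1.586 + 2.3×10⁻⁵×0.6933 = 3.49779×10⁻⁵ m/K
ΔT = 4.38×10⁻³ / 3.49779×10⁻⁵ = 125.22 K
T = 15.5 + 125.22 = 140.72 °C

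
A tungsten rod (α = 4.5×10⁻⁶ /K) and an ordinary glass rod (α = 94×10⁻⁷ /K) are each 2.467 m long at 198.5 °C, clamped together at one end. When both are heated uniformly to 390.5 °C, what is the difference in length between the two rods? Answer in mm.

ΔT = 192.0 K
tungsten: ΔL = 4.5×10⁻⁶ × 2.467 m × 192.0 = 2.1315×10⁻³ m = 2.1315 mm
ordinary glass: ΔL = 94×10⁻⁷ × 2.467 m × 192.0 = 4.4524×10⁻³ m = 4.4524 mm
difference = 4.4524 − 2.1315 = 2.3209 mm

2.32 mm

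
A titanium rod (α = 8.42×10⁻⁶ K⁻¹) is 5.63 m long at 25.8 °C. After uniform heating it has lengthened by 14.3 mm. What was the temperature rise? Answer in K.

ΔL = αL₀ΔT ⇒ ΔT = ΔL / (αL₀)
ΔT = 14.3×10⁻³ m / (8.42×10⁻⁶ × 5.63 m) = 301.66 K

ΔT = 302 K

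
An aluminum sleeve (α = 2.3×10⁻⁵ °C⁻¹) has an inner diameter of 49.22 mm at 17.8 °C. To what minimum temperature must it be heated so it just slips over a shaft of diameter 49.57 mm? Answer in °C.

T = 327 °C

Required Δd = 49.57 − 49.22 = 0.35 mm
Δd = αd₀ΔT ⇒ ΔT = Δd/(αd₀) = 0.35 / (2.3×10⁻⁵ × 49.22) = 309.17 K
T_min = 17.8 + 309.17 = 326.97 °C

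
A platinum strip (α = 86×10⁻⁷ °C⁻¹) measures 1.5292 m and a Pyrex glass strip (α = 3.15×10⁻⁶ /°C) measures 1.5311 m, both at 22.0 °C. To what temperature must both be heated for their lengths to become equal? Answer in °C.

T = 250.1 °C

L₁(1 + α₁ΔT) = L₂(1 + α₂ΔT) ⇒ ΔT = (L₂ − L₁)/(α₁L₁ − α₂L₂)
L₂ − L₁ = 1.5311 − 1.5292 = 1.90×10⁻³ m
α₁L₁ − α₂L₂ = 86×10⁻⁷×1.5292 − 3.15×10⁻⁶×1.5311 = 8.328155×10⁻⁶ m/K
ΔT = 1.90×10⁻³ / 8.328155×10⁻⁶ = 228.142 K
T = 22.0 + 228.142 = 250.142 °C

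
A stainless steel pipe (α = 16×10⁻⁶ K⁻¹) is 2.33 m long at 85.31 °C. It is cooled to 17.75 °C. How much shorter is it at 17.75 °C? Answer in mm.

ΔL = 2.52 mm

|ΔT| = |17.75 − 85.31| = 67.56 K
ΔL = αL₀ΔT = (16×10⁻⁶)(2.33)(67.56) = 2.52×10⁻³ m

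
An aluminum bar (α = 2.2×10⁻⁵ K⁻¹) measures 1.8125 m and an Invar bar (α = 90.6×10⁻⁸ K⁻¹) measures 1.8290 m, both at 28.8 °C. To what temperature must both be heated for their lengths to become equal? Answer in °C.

T = 460.5 °C

Equal length when α₁L₁ΔT − α₂L₂ΔT = L₂ − L₁ = 1.65×10⁻² m
α₁L₁ = 3.9875×10⁻⁵, α₂L₂ = 1.657074×10⁻⁶ → Δ(αL) = 3.8217926×10⁻⁵ m/K
ΔT = 1.65×10⁻² / 3.8217926×10⁻⁵ = 431.735 K, so T = 28.8 + 431.735 = 460.535 °C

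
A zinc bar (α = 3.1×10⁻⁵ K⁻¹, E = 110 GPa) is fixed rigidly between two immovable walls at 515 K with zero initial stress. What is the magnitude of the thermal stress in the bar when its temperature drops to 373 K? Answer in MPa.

σ = 484 MPa

Fully constrained: the free strain ε = αΔT is blocked, so σ = Eε = EαΔT.
|ΔT| = 142 K
σ = 110×10⁹ × 3.1×10⁻⁵ × 142 = 4.84×10⁸ Pa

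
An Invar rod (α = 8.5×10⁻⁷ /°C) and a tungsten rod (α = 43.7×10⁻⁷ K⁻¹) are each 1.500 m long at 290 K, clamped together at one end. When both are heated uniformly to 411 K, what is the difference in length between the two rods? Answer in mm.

ΔT = 121 K
Invar: ΔL = 8.5×10⁻⁷ × 1.500 m × 121 = 1.5427×10⁻⁴ m = 0.15427 mm
tungsten: ΔL = 43.7×10⁻⁷ × 1.500 m × 121 = 7.9315×10⁻⁴ m = 0.79315 mm
difference = 0.79315 − 0.15427 = 0.63888 mm

0.639 mm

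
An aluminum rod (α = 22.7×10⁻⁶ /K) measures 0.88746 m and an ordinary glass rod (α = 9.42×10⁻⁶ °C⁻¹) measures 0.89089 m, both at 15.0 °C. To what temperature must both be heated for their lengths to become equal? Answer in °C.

L₁(1 + α₁ΔT) = L₂(1 + α₂ΔT) ⇒ ΔT = (L₂ − L₁)/(α₁L₁ − α₂L₂)
L₂ − L₁ = 0.89089 − 0.88746 = 3.43×10⁻³ m
α₁L₁ − α₂L₂ = 22.7×10⁻⁶×0.88746 − 9.42×10⁻⁶×0.89089 = 1.17531582×10⁻⁵ m/K
ΔT = 3.43×10⁻³ / 1.17531582×10⁻⁵ = 291.836 K
T = 15.0 + 291.836 = 306.836 °C

T = 306.8 °C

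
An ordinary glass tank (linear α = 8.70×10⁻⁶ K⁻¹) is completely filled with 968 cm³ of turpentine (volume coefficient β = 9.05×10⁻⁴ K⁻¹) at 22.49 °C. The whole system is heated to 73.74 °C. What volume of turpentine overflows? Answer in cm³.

The tank also expands: β_container ≈ 3α = 2.61×10⁻⁵ /K
Net overflow = V₀(β_liq − 3α_cont)ΔT
β − 3α = 9.05×10⁻⁴ − 2.61×10⁻⁵ = 8.789×10⁻⁴ /K; ΔT = 51.25 K
ΔV = 968 × 8.789×10⁻⁴ × 51.25 = 43.6 cm³

43.6 cm³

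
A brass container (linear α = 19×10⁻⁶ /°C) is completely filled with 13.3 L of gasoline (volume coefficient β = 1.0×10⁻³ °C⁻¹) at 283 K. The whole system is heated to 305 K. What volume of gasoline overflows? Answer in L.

The container also expands: β_container ≈ 3α = 5.7×10⁻⁵ /K
Net overflow = V₀(β_liq − 3α_cont)ΔT
β − 3α = 1.00×10⁻³ − 5.7×10⁻⁵ = 9.43×10⁻⁴ /K; ΔT = 22 K
ΔV = 13.3 × 9.43×10⁻⁴ × 22 = 0.276 L

0.276 L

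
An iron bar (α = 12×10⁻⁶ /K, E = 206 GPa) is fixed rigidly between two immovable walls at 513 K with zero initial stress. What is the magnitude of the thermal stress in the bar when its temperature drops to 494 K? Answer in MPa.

Fully constrained: the free strain ε = αΔT is blocked, so σ = Eε = EαΔT.
|ΔT| = 19 K
σ = 206×10⁹ × 12×10⁻⁶ × 19 = 4.70×10⁷ Pa

σ = 47.0 MPa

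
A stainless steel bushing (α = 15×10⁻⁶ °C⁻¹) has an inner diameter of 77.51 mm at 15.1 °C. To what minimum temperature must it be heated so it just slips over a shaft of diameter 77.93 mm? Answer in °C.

T = 376 °C

Required Δd = 77.93 − 77.51 = 0.42 mm
Δd = αd₀ΔT ⇒ ΔT = Δd/(αd₀) = 0.42 / (15×10⁻⁶ × 77.51) = 361.24 K
T_min = 15.1 + 361.24 = 376.34 °C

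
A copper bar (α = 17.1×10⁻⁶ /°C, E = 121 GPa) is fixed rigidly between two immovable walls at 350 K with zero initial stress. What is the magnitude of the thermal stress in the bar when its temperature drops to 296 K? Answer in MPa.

σ = 112 MPa

Fully constrained: the free strain ε = αΔT is blocked, so σ = Eε = EαΔT.
|ΔT| = 54 K
σ = 121×10⁹ × 17.1×10⁻⁶ × 54 = 1.12×10⁸ Pa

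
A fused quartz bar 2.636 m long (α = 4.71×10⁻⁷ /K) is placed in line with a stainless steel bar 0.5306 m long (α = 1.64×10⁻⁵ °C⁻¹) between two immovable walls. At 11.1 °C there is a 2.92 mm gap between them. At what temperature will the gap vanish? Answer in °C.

Gap closes when ΔL₁ + ΔL₂ = 2.92 mm = 2.92×10⁻³ m
(α₁L₁ + α₂L₂)ΔT = g
α₁L₁ + α₂L₂ = 4.71×10⁻⁷×2.636 + 1.64×10⁻⁵×0.5306 = 9.943396×10⁻⁶ m/K
ΔT = 2.92×10⁻³ / 9.943396×10⁻⁶ = 293.66 K
T = 11.1 + 293.66 = 304.76 °C

T = 305 °C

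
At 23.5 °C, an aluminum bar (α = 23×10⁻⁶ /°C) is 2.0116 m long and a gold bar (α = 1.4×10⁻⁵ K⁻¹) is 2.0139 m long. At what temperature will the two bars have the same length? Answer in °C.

T = 150.8 °C

L₁(1 + α₁ΔT) = L₂(1 + α₂ΔT) ⇒ ΔT = (L₂ − L₁)/(α₁L₁ − α₂L₂)
L₂ − L₁ = 2.0139 − 2.0116 = 2.30×10⁻³ m
α₁L₁ − α₂L₂ = 23×10⁻⁶×2.0116 − 1.4×10⁻⁵×2.0139 = 1.80722×10⁻⁵ m/K
ΔT = 2.30×10⁻³ / 1.80722×10⁻⁵ = 127.267 K
T = 23.5 + 127.267 = 150.767 °C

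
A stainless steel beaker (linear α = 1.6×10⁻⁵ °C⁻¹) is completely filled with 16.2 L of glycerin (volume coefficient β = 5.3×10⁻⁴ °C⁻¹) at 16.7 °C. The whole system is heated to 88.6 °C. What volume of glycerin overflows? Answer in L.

The beaker also expands: β_container ≈ 3α = 4.8×10⁻⁵ /K
Net overflow = V₀(β_liq − 3α_cont)ΔT
β − 3α = 5.30×10⁻⁴ − 4.8×10⁻⁵ = 4.82×10⁻⁴ /K; ΔT = 71.9 K
ΔV = 16.2 × 4.82×10⁻⁴ × 71.9 = 0.561 L

0.561 L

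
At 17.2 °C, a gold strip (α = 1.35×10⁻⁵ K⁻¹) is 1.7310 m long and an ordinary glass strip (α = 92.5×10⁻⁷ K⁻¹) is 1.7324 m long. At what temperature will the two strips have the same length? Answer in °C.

T = 207.8 °C

L₁(1 + α₁ΔT) = L₂(1 + α₂ΔT) ⇒ ΔT = (L₂ − L₁)/(α₁L₁ − α₂L₂)
L₂ − L₁ = 1.7324 − 1.7310 = 1.40×10⁻³ m
α₁L₁ − α₂L₂ = 1.35×10⁻⁵×1.7310 − 92.5×10⁻⁷×1.7324 = 7.3438×10⁻⁶ m/K
ΔT = 1.40×10⁻³ / 7.3438×10⁻⁶ = 190.637 K
T = 17.2 + 190.637 = 207.837 °C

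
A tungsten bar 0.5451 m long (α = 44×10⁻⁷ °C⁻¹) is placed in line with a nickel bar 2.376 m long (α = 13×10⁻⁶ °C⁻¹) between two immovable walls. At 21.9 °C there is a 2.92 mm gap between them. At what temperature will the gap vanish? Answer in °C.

T = 110 °C

Gap closes when ΔL₁ + ΔL₂ = 2.92 mm = 2.92×10⁻³ m
(α₁L₁ + α₂L₂)ΔT = g
α₁L₁ + α₂L₂ = 44×10⁻⁷×0.5451 + 13×10⁻⁶×2.376 = 3.328644×10⁻⁵ m/K
ΔT = 2.92×10⁻³ / 3.328644×10⁻⁵ = 87.72 K
T = 21.9 + 87.72 = 109.62 °C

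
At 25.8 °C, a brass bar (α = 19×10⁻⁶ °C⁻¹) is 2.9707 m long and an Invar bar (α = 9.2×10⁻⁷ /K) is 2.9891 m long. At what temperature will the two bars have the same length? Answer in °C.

T = 368.5 °C

L₁(1 + α₁ΔT) = L₂(1 + α₂ΔT) ⇒ ΔT = (L₂ − L₁)/(α₁L₁ − α₂L₂)
L₂ − L₁ = 2.9891 − 2.9707 = 1.84×10⁻² m
α₁L₁ − α₂L₂ = 19×10⁻⁶×2.9707 − 9.2×10⁻⁷×2.9891 = 5.3693328×10⁻⁵ m/K
ΔT = 1.84×10⁻² / 5.3693328×10⁻⁵ = 342.687 K
T = 25.8 + 342.687 = 368.487 °C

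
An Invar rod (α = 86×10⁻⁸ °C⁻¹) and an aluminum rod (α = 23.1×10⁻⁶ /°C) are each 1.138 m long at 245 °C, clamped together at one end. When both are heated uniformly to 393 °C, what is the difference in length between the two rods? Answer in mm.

3.75 mm

ΔT = 148 K
Invar: ΔL = 86×10⁻⁸ × 1.138 m × 148 = 1.4484×10⁻⁴ m = 0.14484 mm
aluminum: ΔL = 23.1×10⁻⁶ × 1.138 m × 148 = 3.8906×10⁻³ m = 3.8906 mm
difference = 3.8906 − 0.14484 = 3.74576 mm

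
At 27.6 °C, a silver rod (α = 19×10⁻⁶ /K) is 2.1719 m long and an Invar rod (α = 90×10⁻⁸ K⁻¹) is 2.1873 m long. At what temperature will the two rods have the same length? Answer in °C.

T = 419.5 °C

L₁(1 + α₁ΔT) = L₂(1 + α₂ΔT) ⇒ ΔT = (L₂ − L₁)/(α₁L₁ − α₂L₂)
L₂ − L₁ = 2.1873 − 2.1719 = 1.54×10⁻² m
α₁L₁ − α₂L₂ = 19×10⁻⁶×2.1719 − 90×10⁻⁸×2.1873 = 3.929753×10⁻⁵ m/K
ΔT = 1.54×10⁻² / 3.929753×10⁻⁵ = 391.882 K
T = 27.6 + 391.882 = 419.482 °C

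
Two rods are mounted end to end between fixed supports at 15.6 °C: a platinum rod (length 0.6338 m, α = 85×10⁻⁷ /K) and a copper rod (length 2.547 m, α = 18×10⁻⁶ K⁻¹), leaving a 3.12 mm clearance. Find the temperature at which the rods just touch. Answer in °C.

T = 76.5 °C

Gap closes when ΔL₁ + ΔL₂ = 3.12 mm = 3.12×10⁻³ m
(α₁L₁ + α₂L₂)ΔT = g
α₁L₁ + α₂L₂ = 85×10⁻⁷×0.6338 + 18×10⁻⁶×2.547 = 5.12333×10⁻⁵ m/K
ΔT = 3.12×10⁻³ / 5.12333×10⁻⁵ = 60.898 K
T = 15.6 + 60.898 = 76.498 °C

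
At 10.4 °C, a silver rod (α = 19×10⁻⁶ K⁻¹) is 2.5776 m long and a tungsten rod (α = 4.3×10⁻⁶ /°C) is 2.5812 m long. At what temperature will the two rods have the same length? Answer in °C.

L₁(1 + α₁ΔT) = L₂(1 + α₂ΔT) ⇒ ΔT = (L₂ − L₁)/(α₁L₁ − α₂L₂)
L₂ − L₁ = 2.5812 − 2.5776 = 3.60×10⁻³ m
α₁L₁ − α₂L₂ = 19×10⁻⁶×2.5776 − 4.3×10⁻⁶×2.5812 = 3.787524×10⁻⁵ m/K
ΔT = 3.60×10⁻³ / 3.787524×10⁻⁵ = 95.049 K
T = 10.4 + 95.049 = 105.449 °C

T = 105.4 °C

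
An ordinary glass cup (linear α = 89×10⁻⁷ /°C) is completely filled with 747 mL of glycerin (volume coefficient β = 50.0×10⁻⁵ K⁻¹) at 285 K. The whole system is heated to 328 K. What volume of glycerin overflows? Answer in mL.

15.2 mL

The cup also expands: β_container ≈ 3α = 2.67×10⁻⁵ /K
Net overflow = V₀(β_liq − 3α_cont)ΔT
β − 3α = 5.00×10⁻⁴ − 2.67×10⁻⁵ = 4.733×10⁻⁴ /K; ΔT = 43 K
ΔV = 747 × 4.733×10⁻⁴ × 43 = 15.2 mL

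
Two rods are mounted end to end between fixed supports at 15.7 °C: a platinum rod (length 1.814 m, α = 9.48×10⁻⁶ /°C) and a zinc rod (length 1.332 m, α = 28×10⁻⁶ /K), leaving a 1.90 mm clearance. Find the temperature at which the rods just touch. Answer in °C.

Gap closes when ΔL₁ + ΔL₂ = 1.90 mm = 1.90×10⁻³ m
(α₁L₁ + α₂L₂)ΔT = g
α₁L₁ + α₂L₂ = 9.48×10⁻⁶×1.814 + 28×10⁻⁶×1.332 = 5.449272×10⁻⁵ m/K
ΔT = 1.90×10⁻³ / 5.449272×10⁻⁵ = 34.867 K
T = 15.7 + 34.867 = 50.567 °C

T = 50.6 °C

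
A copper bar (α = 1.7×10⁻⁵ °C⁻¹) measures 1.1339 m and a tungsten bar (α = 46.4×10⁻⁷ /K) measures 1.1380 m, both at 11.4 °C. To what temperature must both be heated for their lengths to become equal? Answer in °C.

T = 304.3 °C

Equal length when α₁L₁ΔT − α₂L₂ΔT = L₂ − L₁ = 4.10×10⁻³ m
α₁L₁ = 1.92763×10⁻⁵, α₂L₂ = 5.28032×10⁻⁶ → Δ(αL) = 1.399598×10⁻⁵ m/K
ΔT = 4.10×10⁻³ / 1.399598×10⁻⁵ = 292.941 K, so T = 11.4 + 292.941 = 304.341 °C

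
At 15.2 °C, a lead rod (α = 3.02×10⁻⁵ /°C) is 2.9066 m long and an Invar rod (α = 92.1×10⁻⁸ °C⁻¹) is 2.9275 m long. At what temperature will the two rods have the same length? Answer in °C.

Equal length when α₁L₁ΔT − α₂L₂ΔT = L₂ − L₁ = 2.09×10⁻² m
α₁L₁ = 8.777932×10⁻⁵, α₂L₂ = 2.6962275×10⁻⁶ → Δ(αL) = 8.50830925×10⁻⁵ m/K
ΔT = 2.09×10⁻² / 8.50830925×10⁻⁵ = 245.642 K, so T = 15.2 + 245.642 = 260.842 °C

T = 260.8 °C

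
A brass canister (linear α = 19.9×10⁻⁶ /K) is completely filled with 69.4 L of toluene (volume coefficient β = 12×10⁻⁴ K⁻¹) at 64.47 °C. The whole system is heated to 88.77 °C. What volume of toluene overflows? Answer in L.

The canister also expands: β_container ≈ 3α = 5.97×10⁻⁵ /K
Net overflow = V₀(β_liq − 3α_cont)ΔT
β − 3α = 1.20×10⁻³ − 5.97×10⁻⁵ = 1.1403×10⁻³ /K; ΔT = 24.30 K
ΔV = 69.4 × 1.1403×10⁻³ × 24.30 = 1.92 L

1.92 L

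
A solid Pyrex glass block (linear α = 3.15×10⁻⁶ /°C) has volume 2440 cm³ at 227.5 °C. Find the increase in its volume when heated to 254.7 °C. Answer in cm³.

ΔV = 0.627 cm³

Isotropic solid: β ≈ 3α = 9.4×10⁻⁶ /K; ΔT = 27.2 K
ΔV = 3αV₀ΔT = 3(3.15×10⁻⁶)(2440)(27.2) = 0.627 cm³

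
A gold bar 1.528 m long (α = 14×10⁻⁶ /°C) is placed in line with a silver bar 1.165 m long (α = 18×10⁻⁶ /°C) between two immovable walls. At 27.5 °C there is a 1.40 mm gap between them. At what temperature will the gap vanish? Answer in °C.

α₁L₁ = 2.1392×10⁻⁵ m/K, α₂L₂ = 2.097×10⁻⁵ m/K → total 4.2362×10⁻⁵ m/K
ΔT = g/(α₁L₁+α₂L₂) = 1.40×10⁻³ / 4.2362×10⁻⁵ = 33.048 K
T = 27.5 + 33.048 = 60.548 °C

T = 60.5 °C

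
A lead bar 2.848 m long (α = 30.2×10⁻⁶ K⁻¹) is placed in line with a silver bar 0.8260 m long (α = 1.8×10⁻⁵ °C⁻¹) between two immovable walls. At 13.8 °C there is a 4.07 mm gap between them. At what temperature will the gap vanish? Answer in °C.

Gap closes when ΔL₁ + ΔL₂ = 4.07 mm = 4.07×10⁻³ m
(α₁L₁ + α₂L₂)ΔT = g
α₁L₁ + α₂L₂ = 30.2×10⁻⁶×2.848 + 1.8×10⁻⁵×0.8260 = 1.008776×10⁻⁴ m/K
ΔT = 4.07×10⁻³ / 1.008776×10⁻⁴ = 40.346 K
T = 13.8 + 40.346 = 54.146 °C

T = 54.1 °C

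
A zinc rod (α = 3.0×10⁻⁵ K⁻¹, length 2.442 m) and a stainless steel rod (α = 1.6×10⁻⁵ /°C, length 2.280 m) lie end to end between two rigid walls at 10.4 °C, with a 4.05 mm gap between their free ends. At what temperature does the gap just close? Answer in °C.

Gap closes when ΔL₁ + ΔL₂ = 4.05 mm = 4.05×10⁻³ m
(α₁L₁ + α₂L₂)ΔT = g
α₁L₁ + α₂L₂ = 3.0×10⁻⁵×2.442 + 1.6×10⁻⁵×2.280 = 1.0974×10⁻⁴ m/K
ΔT = 4.05×10⁻³ / 1.0974×10⁻⁴ = 36.905 K
T = 10.4 + 36.905 = 47.305 °C

T = 47.3 °C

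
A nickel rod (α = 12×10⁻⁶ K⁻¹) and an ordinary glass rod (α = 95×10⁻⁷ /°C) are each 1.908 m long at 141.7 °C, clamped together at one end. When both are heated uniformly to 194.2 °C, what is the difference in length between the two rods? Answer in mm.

ΔT = 52.5 K
nickel: ΔL = 12×10⁻⁶ × 1.908 m × 52.5 = 1.2020×10⁻³ m = 1.2020 mm
ordinary glass: ΔL = 95×10⁻⁷ × 1.908 m × 52.5 = 9.5161×10⁻⁴ m = 0.95161 mm
difference = 1.2020 − 0.95161 = 0.25039 mm

0.250 mm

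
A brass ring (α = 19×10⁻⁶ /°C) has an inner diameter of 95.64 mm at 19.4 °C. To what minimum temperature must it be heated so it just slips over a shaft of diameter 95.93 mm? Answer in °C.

Required Δd = 95.93 − 95.64 = 0.29 mm
Δd = αd₀ΔT ⇒ ΔT = Δd/(αd₀) = 0.29 / (19×10⁻⁶ × 95.64) = 159.59 K
T_min = 19.4 + 159.59 = 178.99 °C

T = 179 °C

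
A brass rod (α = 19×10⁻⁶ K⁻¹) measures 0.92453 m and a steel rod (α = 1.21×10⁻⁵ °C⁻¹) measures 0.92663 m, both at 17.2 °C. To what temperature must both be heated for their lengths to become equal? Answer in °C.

Equal length when α₁L₁ΔT − α₂L₂ΔT = L₂ − L₁ = 2.10×10⁻³ m
α₁L₁ = 1.756607×10⁻⁵, α₂L₂ = 1.1212223×10⁻⁵ → Δ(αL) = 6.353847×10⁻⁶ m/K
ΔT = 2.10×10⁻³ / 6.353847×10⁻⁶ = 330.508 K, so T = 17.2 + 330.508 = 347.708 °C

T = 347.7 °C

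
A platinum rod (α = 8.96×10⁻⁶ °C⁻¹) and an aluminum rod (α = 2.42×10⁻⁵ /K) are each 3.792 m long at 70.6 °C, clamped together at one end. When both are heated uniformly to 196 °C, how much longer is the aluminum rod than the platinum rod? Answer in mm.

7.25 mm

ΔT = 125.4 K
platinum: ΔL = 8.96×10⁻⁶ × 3.792 m × 125.4 = 4.2606×10⁻³ m = 4.2606 mm
aluminum: ΔL = 2.42×10⁻⁵ × 3.792 m × 125.4 = 1.1508×10⁻² m = 11.508 mm
difference = 11.508 − 4.2606 = 7.2474 mm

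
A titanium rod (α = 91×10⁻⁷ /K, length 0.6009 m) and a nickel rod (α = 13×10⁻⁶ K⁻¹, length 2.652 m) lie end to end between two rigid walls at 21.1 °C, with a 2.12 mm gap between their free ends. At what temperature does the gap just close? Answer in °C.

α₁L₁ = 5.46819×10⁻⁶ m/K, α₂L₂ = 3.4476×10⁻⁵ m/K → total 3.994419×10⁻⁵ m/K
ΔT = g/(α₁L₁+α₂L₂) = 2.12×10⁻³ / 3.994419×10⁻⁵ = 53.074 K
T = 21.1 + 53.074 = 74.174 °C

T = 74.2 °C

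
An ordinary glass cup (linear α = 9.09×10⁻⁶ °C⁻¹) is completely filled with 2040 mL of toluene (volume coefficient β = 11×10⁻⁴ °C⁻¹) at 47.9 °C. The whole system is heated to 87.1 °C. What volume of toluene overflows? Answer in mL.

The cup also expands: β_container ≈ 3α = 2.727×10⁻⁵ /K
Net overflow = V₀(β_liq − 3α_cont)ΔT
β − 3α = 1.10×10⁻³ − 2.727×10⁻⁵ = 1.07273×10⁻³ /K; ΔT = 39.2 K
ΔV = 2040 × 1.07273×10⁻³ × 39.2 = 85.8 mL

85.8 mL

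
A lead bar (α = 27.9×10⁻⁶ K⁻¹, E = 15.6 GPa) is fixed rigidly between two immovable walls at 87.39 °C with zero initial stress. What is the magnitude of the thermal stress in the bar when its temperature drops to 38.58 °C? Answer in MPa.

Fully constrained: the free strain ε = αΔT is blocked, so σ = Eε = EαΔT.
|ΔT| = 48.81 K
σ = 15.6×10⁹ × 27.9×10⁻⁶ × 48.81 = 2.12×10⁷ Pa

σ = 21.2 MPa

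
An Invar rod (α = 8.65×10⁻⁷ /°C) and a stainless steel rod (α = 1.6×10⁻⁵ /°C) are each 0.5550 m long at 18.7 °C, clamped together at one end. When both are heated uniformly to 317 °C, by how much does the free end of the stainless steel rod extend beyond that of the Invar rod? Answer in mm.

2.51 mm

ΔT = 298.3 K
Invar: ΔL = 8.65×10⁻⁷ × 0.5550 m × 298.3 = 1.4321×10⁻⁴ m = 0.14321 mm
stainless steel: ΔL = 1.6×10⁻⁵ × 0.5550 m × 298.3 = 2.6489×10⁻³ m = 2.6489 mm
difference = 2.6489 − 0.14321 = 2.50569 mm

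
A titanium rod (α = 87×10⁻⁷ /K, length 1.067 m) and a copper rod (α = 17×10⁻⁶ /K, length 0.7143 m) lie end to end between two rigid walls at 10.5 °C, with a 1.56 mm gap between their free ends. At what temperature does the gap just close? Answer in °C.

T = 83.3 °C

Gap closes when ΔL₁ + ΔL₂ = 1.56 mm = 1.56×10⁻³ m
(α₁L₁ + α₂L₂)ΔT = g
α₁L₁ + α₂L₂ = 87×10⁻⁷×1.067 + 17×10⁻⁶×0.7143 = 2.1426×10⁻⁵ m/K
ΔT = 1.56×10⁻³ / 2.1426×10⁻⁵ = 72.809 K
T = 10.5 + 72.809 = 83.309 °C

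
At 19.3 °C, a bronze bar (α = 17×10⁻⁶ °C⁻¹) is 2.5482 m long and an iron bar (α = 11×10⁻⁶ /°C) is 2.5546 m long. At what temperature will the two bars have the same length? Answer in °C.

T = 439.8 °C

L₁(1 + α₁ΔT) = L₂(1 + α₂ΔT) ⇒ ΔT = (L₂ − L₁)/(α₁L₁ − α₂L₂)
L₂ − L₁ = 2.5546 − 2.5482 = 6.40×10⁻³ m
α₁L₁ − α₂L₂ = 17×10⁻⁶×2.5482 − 11×10⁻⁶×2.5546 = 1.52188×10⁻⁵ m/K
ΔT = 6.40×10⁻³ / 1.52188×10⁻⁵ = 420.532 K
T = 19.3 + 420.532 = 439.832 °C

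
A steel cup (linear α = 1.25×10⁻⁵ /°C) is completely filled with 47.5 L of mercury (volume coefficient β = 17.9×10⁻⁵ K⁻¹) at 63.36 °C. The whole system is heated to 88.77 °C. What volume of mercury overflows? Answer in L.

0.171 L

The cup also expands: β_container ≈ 3α = 3.75×10⁻⁵ /K
Net overflow = V₀(β_liq − 3α_cont)ΔT
β − 3α = 1.79×10⁻⁴ − 3.75×10⁻⁵ = 1.415×10⁻⁴ /K; ΔT = 25.41 K
ΔV = 47.5 × 1.415×10⁻⁴ × 25.41 = 0.171 L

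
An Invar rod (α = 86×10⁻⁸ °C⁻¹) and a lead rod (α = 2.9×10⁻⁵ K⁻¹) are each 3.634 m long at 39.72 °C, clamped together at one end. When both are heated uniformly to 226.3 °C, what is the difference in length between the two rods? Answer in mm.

19.1 mm

ΔT = 186.58 K
Invar: ΔL = 86×10⁻⁸ × 3.634 m × 186.58 = 5.8311×10⁻⁴ m = 0.58311 mm
lead: ΔL = 2.9×10⁻⁵ × 3.634 m × 186.58 = 1.9663×10⁻² m = 19.663 mm
difference = 19.663 − 0.58311 = 19.07989 mm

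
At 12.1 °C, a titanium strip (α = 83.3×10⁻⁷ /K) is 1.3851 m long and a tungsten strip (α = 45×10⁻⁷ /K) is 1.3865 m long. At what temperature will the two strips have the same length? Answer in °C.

L₁(1 + α₁ΔT) = L₂(1 + α₂ΔT) ⇒ ΔT = (L₂ − L₁)/(α₁L₁ − α₂L₂)
L₂ − L₁ = 1.3865 − 1.3851 = 1.40×10⁻³ m
α₁L₁ − α₂L₂ = 83.3×10⁻⁷×1.3851 − 45×10⁻⁷×1.3865 = 5.298633×10⁻⁶ m/K
ΔT = 1.40×10⁻³ / 5.298633×10⁻⁶ = 264.219 K
T = 12.1 + 264.219 = 276.319 °C

T = 276.3 °C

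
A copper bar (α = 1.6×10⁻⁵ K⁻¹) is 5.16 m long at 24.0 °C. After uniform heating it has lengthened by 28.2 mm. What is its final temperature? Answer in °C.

T = 366 °C

ΔL = αL₀ΔT ⇒ ΔT = ΔL / (αL₀)
ΔT = 28.2×10⁻³ m / (1.6×10⁻⁵ × 5.16 m) = 341.57 K
T = 24.0 + 341.57 = 365.57 °C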